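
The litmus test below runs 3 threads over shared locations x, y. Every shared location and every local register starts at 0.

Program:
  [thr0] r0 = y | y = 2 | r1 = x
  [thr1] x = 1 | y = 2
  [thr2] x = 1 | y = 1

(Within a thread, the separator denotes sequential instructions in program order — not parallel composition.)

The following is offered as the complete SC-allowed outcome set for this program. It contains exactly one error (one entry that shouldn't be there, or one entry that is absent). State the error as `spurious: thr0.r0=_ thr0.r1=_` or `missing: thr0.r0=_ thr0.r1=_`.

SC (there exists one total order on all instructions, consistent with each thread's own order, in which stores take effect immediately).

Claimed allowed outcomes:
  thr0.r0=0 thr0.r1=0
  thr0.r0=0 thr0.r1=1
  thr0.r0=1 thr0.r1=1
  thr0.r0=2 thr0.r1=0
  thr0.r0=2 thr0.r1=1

outcome vector order: (thr0.r0,thr0.r1)
SC: 4 outcomes — {(0,0), (0,1), (1,1), (2,1)}
claimed∖SC = {(2,0)}

spurious: thr0.r0=2 thr0.r1=0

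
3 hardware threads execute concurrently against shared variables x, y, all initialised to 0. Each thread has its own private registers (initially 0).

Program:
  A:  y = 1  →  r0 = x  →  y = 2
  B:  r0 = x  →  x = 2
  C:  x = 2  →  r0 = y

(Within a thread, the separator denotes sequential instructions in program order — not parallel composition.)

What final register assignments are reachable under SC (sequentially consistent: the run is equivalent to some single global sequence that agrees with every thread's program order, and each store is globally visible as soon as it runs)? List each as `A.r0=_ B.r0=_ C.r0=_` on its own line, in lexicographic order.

A.r0=0 B.r0=0 C.r0=1
A.r0=0 B.r0=0 C.r0=2
A.r0=0 B.r0=2 C.r0=1
A.r0=0 B.r0=2 C.r0=2
A.r0=2 B.r0=0 C.r0=0
A.r0=2 B.r0=0 C.r0=1
A.r0=2 B.r0=0 C.r0=2
A.r0=2 B.r0=2 C.r0=0
A.r0=2 B.r0=2 C.r0=1
A.r0=2 B.r0=2 C.r0=2

outcome vector order: (A.r0,B.r0,C.r0)
|SC outcomes| = 10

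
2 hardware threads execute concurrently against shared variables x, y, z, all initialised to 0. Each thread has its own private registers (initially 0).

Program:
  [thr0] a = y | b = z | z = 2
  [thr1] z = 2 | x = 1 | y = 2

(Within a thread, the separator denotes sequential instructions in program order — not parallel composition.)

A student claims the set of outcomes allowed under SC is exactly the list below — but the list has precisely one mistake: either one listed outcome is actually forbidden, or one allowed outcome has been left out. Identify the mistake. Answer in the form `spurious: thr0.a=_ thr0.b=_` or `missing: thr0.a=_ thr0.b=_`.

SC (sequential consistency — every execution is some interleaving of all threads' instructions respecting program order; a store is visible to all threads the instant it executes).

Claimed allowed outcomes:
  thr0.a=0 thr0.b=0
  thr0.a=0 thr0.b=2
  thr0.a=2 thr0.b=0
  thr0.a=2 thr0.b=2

outcome vector order: (thr0.a,thr0.b)
SC: 3 outcomes — {0/0; 0/2; 2/2}
claimed∖SC = {2/0}

spurious: thr0.a=2 thr0.b=0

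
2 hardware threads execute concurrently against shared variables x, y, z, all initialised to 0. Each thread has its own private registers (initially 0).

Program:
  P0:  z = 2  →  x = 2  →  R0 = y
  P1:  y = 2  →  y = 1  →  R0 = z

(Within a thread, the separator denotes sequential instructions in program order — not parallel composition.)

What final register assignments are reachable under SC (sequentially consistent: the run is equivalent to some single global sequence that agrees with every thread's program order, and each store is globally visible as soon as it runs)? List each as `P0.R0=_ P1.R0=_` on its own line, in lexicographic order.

outcome vector order: (P0.R0,P1.R0)
|SC outcomes| = 4

P0.R0=0 P1.R0=2
P0.R0=1 P1.R0=0
P0.R0=1 P1.R0=2
P0.R0=2 P1.R0=2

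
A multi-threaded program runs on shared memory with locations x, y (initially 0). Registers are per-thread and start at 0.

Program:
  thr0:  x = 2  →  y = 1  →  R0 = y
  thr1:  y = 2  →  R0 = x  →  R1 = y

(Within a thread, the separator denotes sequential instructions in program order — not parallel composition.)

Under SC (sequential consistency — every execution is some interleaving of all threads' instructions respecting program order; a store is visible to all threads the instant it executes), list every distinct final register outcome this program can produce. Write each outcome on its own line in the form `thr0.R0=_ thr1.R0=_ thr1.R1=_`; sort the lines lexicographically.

thr0.R0=1 thr1.R0=0 thr1.R1=1
thr0.R0=1 thr1.R0=0 thr1.R1=2
thr0.R0=1 thr1.R0=2 thr1.R1=1
thr0.R0=1 thr1.R0=2 thr1.R1=2
thr0.R0=2 thr1.R0=2 thr1.R1=2

outcome vector order: (thr0.R0,thr1.R0,thr1.R1)
|SC outcomes| = 5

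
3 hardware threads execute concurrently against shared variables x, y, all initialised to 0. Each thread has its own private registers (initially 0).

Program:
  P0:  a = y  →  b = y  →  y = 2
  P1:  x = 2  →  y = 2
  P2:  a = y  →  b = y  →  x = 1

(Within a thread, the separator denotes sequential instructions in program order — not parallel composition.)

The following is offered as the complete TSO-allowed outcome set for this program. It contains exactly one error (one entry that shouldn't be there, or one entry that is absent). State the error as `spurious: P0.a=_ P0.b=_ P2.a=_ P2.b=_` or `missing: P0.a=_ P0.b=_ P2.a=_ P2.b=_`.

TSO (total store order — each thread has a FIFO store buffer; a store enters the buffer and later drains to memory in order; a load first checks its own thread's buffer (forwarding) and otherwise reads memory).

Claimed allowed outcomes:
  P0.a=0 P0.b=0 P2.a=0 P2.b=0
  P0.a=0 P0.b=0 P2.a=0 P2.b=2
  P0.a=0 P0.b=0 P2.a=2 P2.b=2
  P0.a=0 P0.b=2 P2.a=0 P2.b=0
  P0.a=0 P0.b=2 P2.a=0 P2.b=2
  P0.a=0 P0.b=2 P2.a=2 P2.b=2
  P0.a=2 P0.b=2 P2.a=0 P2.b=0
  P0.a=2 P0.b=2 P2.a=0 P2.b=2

missing: P0.a=2 P0.b=2 P2.a=2 P2.b=2

outcome vector order: (P0.a,P0.b,P2.a,P2.b)
TSO: 9 outcomes — {<0 0 0 0>, <0 0 0 2>, <0 0 2 2>, <0 2 0 0>, <0 2 0 2>, <0 2 2 2>, <2 2 0 0>, <2 2 0 2>, <2 2 2 2>}
TSO∖claimed = {<2 2 2 2>}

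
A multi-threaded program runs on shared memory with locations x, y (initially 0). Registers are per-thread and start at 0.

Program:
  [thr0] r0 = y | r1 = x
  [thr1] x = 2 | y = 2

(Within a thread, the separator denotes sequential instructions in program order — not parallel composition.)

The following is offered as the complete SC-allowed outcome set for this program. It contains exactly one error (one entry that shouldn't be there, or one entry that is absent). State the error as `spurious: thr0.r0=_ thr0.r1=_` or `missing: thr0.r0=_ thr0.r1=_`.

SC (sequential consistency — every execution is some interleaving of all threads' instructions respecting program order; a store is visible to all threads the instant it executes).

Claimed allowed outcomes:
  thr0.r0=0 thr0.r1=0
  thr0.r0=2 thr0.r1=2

missing: thr0.r0=0 thr0.r1=2

outcome vector order: (thr0.r0,thr0.r1)
[SC] allowed = {<0 0>, <0 2>, <2 2>}
SC∖claimed = {<0 2>}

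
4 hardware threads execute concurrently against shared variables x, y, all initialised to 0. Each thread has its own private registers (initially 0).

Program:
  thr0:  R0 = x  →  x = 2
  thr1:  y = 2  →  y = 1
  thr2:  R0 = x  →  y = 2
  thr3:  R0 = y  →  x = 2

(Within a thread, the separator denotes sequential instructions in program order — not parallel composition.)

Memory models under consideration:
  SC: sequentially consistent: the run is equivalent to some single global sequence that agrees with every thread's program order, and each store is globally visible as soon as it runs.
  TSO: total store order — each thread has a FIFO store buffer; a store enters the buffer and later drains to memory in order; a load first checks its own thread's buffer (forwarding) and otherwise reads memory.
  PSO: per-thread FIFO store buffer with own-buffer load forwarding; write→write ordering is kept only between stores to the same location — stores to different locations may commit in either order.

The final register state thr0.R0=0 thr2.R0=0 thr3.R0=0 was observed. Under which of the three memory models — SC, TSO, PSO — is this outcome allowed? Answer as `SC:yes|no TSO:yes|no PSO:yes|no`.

outcome vector order: (thr0.R0,thr2.R0,thr3.R0)
under SC → 000; 001; 002; 020; 021; 022; 200; 201; 202; 220; 221; 222
under TSO → 000; 001; 002; 020; 021; 022; 200; 201; 202; 220; 221; 222
under PSO → 000; 001; 002; 020; 021; 022; 200; 201; 202; 220; 221; 222
target 000 ∈ {SC,TSO,PSO}

SC:yes TSO:yes PSO:yes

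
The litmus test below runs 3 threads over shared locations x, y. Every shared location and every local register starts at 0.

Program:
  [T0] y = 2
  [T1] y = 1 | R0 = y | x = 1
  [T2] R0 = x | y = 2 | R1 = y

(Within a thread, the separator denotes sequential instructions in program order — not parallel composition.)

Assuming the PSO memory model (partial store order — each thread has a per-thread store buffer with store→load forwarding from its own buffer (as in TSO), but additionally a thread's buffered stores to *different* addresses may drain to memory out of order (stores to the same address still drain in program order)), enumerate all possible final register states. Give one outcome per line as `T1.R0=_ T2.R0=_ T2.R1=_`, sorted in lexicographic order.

outcome vector order: (T1.R0,T2.R0,T2.R1)
|PSO outcomes| = 7

T1.R0=1 T2.R0=0 T2.R1=1
T1.R0=1 T2.R0=0 T2.R1=2
T1.R0=1 T2.R0=1 T2.R1=1
T1.R0=1 T2.R0=1 T2.R1=2
T1.R0=2 T2.R0=0 T2.R1=1
T1.R0=2 T2.R0=0 T2.R1=2
T1.R0=2 T2.R0=1 T2.R1=2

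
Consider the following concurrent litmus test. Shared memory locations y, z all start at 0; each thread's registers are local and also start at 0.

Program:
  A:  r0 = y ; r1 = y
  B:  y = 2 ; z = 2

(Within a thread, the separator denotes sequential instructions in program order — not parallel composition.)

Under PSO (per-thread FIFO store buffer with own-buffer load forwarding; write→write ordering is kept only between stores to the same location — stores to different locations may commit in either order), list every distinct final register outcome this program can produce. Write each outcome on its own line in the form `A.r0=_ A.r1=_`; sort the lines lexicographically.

outcome vector order: (A.r0,A.r1)
|PSO outcomes| = 3

A.r0=0 A.r1=0
A.r0=0 A.r1=2
A.r0=2 A.r1=2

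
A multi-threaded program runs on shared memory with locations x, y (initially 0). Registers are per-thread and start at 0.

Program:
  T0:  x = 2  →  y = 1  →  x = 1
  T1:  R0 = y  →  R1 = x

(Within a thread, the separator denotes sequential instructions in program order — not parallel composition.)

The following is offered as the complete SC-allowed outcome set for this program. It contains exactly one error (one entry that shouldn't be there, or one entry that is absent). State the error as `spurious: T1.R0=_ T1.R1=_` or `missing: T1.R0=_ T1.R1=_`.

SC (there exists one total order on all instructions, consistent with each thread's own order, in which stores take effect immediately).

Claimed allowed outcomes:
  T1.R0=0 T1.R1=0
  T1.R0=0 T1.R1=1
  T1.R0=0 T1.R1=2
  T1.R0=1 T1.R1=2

missing: T1.R0=1 T1.R1=1

outcome vector order: (T1.R0,T1.R1)
[SC] allowed = {0/0; 0/1; 0/2; 1/1; 1/2}
SC∖claimed = {1/1}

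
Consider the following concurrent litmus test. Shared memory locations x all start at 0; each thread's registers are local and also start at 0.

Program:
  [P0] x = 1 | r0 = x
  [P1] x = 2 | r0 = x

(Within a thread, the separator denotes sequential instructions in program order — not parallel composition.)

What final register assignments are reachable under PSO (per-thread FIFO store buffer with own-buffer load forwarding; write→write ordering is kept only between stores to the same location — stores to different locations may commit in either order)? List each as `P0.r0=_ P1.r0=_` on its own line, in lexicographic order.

outcome vector order: (P0.r0,P1.r0)
|PSO outcomes| = 3

P0.r0=1 P1.r0=1
P0.r0=1 P1.r0=2
P0.r0=2 P1.r0=2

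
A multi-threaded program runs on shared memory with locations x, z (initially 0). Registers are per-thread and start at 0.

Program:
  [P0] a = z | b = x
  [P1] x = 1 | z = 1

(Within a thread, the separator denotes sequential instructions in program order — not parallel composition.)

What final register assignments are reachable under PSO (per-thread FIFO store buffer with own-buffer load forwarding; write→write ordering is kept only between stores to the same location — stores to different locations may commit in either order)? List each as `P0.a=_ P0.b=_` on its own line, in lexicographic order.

outcome vector order: (P0.a,P0.b)
|PSO outcomes| = 4

P0.a=0 P0.b=0
P0.a=0 P0.b=1
P0.a=1 P0.b=0
P0.a=1 P0.b=1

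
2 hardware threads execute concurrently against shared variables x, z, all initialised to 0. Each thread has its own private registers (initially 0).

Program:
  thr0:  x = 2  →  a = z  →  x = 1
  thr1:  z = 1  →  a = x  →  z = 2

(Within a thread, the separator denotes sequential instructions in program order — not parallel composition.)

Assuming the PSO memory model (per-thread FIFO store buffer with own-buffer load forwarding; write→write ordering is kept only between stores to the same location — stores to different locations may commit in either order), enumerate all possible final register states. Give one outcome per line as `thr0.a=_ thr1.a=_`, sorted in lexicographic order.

outcome vector order: (thr0.a,thr1.a)
|PSO outcomes| = 8

thr0.a=0 thr1.a=0
thr0.a=0 thr1.a=1
thr0.a=0 thr1.a=2
thr0.a=1 thr1.a=0
thr0.a=1 thr1.a=1
thr0.a=1 thr1.a=2
thr0.a=2 thr1.a=0
thr0.a=2 thr1.a=2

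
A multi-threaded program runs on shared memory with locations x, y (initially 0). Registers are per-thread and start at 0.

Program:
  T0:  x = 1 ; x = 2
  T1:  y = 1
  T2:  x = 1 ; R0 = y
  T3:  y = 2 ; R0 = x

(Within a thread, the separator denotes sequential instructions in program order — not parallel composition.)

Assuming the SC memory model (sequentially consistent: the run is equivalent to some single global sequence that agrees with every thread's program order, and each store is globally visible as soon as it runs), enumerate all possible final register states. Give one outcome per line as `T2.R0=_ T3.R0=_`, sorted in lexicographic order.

outcome vector order: (T2.R0,T3.R0)
|SC outcomes| = 8

T2.R0=0 T3.R0=1
T2.R0=0 T3.R0=2
T2.R0=1 T3.R0=0
T2.R0=1 T3.R0=1
T2.R0=1 T3.R0=2
T2.R0=2 T3.R0=0
T2.R0=2 T3.R0=1
T2.R0=2 T3.R0=2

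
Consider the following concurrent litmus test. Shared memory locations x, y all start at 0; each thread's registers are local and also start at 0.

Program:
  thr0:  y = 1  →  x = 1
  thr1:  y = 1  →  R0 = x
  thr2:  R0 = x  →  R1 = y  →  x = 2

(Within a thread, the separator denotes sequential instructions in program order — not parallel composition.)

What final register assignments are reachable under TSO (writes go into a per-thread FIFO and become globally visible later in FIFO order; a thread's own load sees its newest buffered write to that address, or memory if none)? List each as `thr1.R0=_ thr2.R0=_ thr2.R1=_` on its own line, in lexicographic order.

thr1.R0=0 thr2.R0=0 thr2.R1=0
thr1.R0=0 thr2.R0=0 thr2.R1=1
thr1.R0=0 thr2.R0=1 thr2.R1=1
thr1.R0=1 thr2.R0=0 thr2.R1=0
thr1.R0=1 thr2.R0=0 thr2.R1=1
thr1.R0=1 thr2.R0=1 thr2.R1=1
thr1.R0=2 thr2.R0=0 thr2.R1=0
thr1.R0=2 thr2.R0=0 thr2.R1=1
thr1.R0=2 thr2.R0=1 thr2.R1=1

outcome vector order: (thr1.R0,thr2.R0,thr2.R1)
|TSO outcomes| = 9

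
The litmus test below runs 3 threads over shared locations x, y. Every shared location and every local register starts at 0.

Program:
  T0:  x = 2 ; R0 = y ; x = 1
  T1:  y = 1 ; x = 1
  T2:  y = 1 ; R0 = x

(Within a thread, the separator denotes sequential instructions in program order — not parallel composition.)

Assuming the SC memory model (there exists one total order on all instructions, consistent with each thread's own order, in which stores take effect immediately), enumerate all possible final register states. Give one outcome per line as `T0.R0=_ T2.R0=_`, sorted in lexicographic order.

T0.R0=0 T2.R0=1
T0.R0=0 T2.R0=2
T0.R0=1 T2.R0=0
T0.R0=1 T2.R0=1
T0.R0=1 T2.R0=2

outcome vector order: (T0.R0,T2.R0)
|SC outcomes| = 5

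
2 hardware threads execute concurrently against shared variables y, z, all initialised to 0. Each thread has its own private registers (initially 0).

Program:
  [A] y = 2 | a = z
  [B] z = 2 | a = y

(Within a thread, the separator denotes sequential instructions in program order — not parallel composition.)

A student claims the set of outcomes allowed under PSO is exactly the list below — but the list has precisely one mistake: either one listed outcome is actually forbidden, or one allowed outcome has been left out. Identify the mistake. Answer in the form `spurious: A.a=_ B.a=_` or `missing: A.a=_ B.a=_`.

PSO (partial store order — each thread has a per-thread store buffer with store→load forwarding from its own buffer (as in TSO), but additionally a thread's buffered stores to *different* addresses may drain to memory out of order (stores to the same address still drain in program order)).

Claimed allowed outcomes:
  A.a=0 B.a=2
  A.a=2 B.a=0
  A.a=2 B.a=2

outcome vector order: (A.a,B.a)
under PSO → 00; 02; 20; 22
PSO∖claimed = {00}

missing: A.a=0 B.a=0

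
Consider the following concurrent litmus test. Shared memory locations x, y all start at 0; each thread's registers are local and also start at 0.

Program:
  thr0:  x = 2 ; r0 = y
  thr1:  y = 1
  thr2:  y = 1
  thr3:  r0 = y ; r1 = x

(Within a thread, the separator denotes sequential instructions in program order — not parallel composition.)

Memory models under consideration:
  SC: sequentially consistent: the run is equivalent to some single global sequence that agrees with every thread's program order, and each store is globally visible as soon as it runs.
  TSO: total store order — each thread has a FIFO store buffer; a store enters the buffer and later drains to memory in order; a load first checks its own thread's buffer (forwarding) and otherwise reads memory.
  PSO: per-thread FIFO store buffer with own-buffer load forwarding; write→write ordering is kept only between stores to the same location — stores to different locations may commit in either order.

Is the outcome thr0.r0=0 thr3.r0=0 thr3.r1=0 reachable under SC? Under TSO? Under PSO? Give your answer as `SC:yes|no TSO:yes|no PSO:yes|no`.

SC:yes TSO:yes PSO:yes

outcome vector order: (thr0.r0,thr3.r0,thr3.r1)
[SC] allowed = {0/0/0, 0/0/2, 0/1/2, 1/0/0, 1/0/2, 1/1/0, 1/1/2}
[TSO] allowed = {0/0/0, 0/0/2, 0/1/0, 0/1/2, 1/0/0, 1/0/2, 1/1/0, 1/1/2}
[PSO] allowed = {0/0/0, 0/0/2, 0/1/0, 0/1/2, 1/0/0, 1/0/2, 1/1/0, 1/1/2}
target 0/0/0 ∈ {SC,TSO,PSO}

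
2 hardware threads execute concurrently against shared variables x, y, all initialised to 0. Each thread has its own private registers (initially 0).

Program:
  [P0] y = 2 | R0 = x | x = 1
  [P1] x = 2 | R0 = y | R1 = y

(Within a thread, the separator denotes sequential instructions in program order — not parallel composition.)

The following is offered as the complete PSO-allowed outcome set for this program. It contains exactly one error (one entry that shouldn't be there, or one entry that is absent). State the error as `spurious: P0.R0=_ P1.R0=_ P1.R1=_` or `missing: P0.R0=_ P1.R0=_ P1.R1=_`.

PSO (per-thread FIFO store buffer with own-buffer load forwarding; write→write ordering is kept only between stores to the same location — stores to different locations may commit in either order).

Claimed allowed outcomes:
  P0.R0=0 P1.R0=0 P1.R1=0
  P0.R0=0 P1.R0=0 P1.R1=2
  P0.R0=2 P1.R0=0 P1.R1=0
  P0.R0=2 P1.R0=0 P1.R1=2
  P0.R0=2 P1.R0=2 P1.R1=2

outcome vector order: (P0.R0,P1.R0,P1.R1)
under PSO → 0/0/0; 0/0/2; 0/2/2; 2/0/0; 2/0/2; 2/2/2
PSO∖claimed = {0/2/2}

missing: P0.R0=0 P1.R0=2 P1.R1=2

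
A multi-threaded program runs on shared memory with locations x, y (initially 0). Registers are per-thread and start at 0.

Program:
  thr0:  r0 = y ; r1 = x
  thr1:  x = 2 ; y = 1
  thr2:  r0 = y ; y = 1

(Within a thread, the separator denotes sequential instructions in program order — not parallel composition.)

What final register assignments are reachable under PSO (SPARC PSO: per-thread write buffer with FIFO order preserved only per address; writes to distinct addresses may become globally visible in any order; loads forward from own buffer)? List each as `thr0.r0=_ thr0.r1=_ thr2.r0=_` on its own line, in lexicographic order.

outcome vector order: (thr0.r0,thr0.r1,thr2.r0)
|PSO outcomes| = 8

thr0.r0=0 thr0.r1=0 thr2.r0=0
thr0.r0=0 thr0.r1=0 thr2.r0=1
thr0.r0=0 thr0.r1=2 thr2.r0=0
thr0.r0=0 thr0.r1=2 thr2.r0=1
thr0.r0=1 thr0.r1=0 thr2.r0=0
thr0.r0=1 thr0.r1=0 thr2.r0=1
thr0.r0=1 thr0.r1=2 thr2.r0=0
thr0.r0=1 thr0.r1=2 thr2.r0=1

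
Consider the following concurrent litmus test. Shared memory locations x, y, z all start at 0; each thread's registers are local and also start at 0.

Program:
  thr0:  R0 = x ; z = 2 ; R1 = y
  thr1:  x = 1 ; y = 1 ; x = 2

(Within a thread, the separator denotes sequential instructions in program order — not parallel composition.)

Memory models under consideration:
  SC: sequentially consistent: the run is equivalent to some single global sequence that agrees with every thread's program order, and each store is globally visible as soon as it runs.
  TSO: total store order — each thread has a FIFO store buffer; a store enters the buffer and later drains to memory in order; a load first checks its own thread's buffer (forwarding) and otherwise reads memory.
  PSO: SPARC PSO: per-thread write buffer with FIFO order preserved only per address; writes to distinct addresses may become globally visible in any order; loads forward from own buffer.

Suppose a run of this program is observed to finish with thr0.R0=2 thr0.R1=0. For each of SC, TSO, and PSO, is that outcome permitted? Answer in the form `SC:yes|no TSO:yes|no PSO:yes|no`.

SC:no TSO:no PSO:yes

outcome vector order: (thr0.R0,thr0.R1)
SC (5): <0 0>, <0 1>, <1 0>, <1 1>, <2 1>
TSO (5): <0 0>, <0 1>, <1 0>, <1 1>, <2 1>
PSO (6): <0 0>, <0 1>, <1 0>, <1 1>, <2 0>, <2 1>
target <2 0> ∈ {PSO}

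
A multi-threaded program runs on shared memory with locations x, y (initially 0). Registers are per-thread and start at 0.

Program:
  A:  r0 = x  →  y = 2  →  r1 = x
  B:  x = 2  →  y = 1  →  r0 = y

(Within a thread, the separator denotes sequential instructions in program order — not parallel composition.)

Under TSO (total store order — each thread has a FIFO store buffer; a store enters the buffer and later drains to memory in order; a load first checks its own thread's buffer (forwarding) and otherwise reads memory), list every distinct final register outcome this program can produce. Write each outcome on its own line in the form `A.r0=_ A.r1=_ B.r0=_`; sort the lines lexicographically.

A.r0=0 A.r1=0 B.r0=1
A.r0=0 A.r1=0 B.r0=2
A.r0=0 A.r1=2 B.r0=1
A.r0=0 A.r1=2 B.r0=2
A.r0=2 A.r1=2 B.r0=1
A.r0=2 A.r1=2 B.r0=2

outcome vector order: (A.r0,A.r1,B.r0)
|TSO outcomes| = 6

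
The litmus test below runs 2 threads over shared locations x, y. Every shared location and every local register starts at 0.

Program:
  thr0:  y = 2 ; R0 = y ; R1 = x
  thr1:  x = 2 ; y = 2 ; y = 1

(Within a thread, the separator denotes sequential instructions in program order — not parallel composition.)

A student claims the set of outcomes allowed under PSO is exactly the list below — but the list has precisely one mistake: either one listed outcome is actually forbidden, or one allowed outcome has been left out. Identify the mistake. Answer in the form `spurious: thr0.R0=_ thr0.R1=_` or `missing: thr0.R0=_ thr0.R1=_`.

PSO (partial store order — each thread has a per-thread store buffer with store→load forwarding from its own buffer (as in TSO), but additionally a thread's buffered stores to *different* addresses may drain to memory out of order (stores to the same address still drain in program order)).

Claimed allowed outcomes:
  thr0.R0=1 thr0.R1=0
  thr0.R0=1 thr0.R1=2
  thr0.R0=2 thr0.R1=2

outcome vector order: (thr0.R0,thr0.R1)
[PSO] allowed = {10 12 20 22}
PSO∖claimed = {20}

missing: thr0.R0=2 thr0.R1=0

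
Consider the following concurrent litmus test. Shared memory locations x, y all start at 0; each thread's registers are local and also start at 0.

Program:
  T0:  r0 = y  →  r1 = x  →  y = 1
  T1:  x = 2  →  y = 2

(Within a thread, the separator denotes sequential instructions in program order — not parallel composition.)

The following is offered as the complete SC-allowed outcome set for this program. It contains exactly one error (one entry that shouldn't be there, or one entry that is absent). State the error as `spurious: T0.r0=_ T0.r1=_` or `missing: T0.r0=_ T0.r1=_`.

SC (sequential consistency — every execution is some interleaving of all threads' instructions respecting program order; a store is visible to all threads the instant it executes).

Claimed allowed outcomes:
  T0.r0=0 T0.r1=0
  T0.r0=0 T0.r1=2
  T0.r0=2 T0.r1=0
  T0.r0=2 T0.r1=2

spurious: T0.r0=2 T0.r1=0

outcome vector order: (T0.r0,T0.r1)
SC (3): 0/0 0/2 2/2
claimed∖SC = {2/0}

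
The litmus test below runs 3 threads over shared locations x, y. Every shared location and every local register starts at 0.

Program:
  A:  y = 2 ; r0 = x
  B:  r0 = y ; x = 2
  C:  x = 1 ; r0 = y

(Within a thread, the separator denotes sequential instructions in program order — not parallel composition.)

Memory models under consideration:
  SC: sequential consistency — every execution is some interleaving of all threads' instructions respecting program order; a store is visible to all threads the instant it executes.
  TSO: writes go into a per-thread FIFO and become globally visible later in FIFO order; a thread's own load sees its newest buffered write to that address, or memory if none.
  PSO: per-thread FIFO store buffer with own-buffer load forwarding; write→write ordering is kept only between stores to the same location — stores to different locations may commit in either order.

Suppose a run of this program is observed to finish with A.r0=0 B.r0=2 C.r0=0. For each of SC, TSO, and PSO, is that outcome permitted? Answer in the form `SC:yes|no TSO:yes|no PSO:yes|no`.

outcome vector order: (A.r0,B.r0,C.r0)
SC: 10 outcomes — {0/0/2; 0/2/2; 1/0/0; 1/0/2; 1/2/0; 1/2/2; 2/0/0; 2/0/2; 2/2/0; 2/2/2}
TSO: 12 outcomes — {0/0/0; 0/0/2; 0/2/0; 0/2/2; 1/0/0; 1/0/2; 1/2/0; 1/2/2; 2/0/0; 2/0/2; 2/2/0; 2/2/2}
PSO: 12 outcomes — {0/0/0; 0/0/2; 0/2/0; 0/2/2; 1/0/0; 1/0/2; 1/2/0; 1/2/2; 2/0/0; 2/0/2; 2/2/0; 2/2/2}
target 0/2/0 ∈ {TSO,PSO}

SC:no TSO:yes PSO:yes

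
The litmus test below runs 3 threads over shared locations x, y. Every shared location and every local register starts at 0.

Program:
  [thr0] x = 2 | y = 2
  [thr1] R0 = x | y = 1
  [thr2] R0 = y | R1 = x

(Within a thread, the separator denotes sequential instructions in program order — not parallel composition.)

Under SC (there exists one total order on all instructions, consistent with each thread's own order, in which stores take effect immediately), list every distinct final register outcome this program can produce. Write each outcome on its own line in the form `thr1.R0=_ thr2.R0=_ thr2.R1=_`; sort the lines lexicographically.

outcome vector order: (thr1.R0,thr2.R0,thr2.R1)
|SC outcomes| = 9

thr1.R0=0 thr2.R0=0 thr2.R1=0
thr1.R0=0 thr2.R0=0 thr2.R1=2
thr1.R0=0 thr2.R0=1 thr2.R1=0
thr1.R0=0 thr2.R0=1 thr2.R1=2
thr1.R0=0 thr2.R0=2 thr2.R1=2
thr1.R0=2 thr2.R0=0 thr2.R1=0
thr1.R0=2 thr2.R0=0 thr2.R1=2
thr1.R0=2 thr2.R0=1 thr2.R1=2
thr1.R0=2 thr2.R0=2 thr2.R1=2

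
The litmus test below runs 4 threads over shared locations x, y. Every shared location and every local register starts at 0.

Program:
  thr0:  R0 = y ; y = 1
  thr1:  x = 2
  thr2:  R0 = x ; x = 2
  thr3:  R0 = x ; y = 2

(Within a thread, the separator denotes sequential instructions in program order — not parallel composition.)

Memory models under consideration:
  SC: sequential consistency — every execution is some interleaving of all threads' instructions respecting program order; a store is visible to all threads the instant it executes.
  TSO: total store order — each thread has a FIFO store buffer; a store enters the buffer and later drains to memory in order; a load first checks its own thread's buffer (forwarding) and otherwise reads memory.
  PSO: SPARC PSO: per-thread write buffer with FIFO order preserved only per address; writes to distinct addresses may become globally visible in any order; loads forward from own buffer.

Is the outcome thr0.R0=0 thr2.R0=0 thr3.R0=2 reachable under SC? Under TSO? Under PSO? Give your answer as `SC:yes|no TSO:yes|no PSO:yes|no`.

SC:yes TSO:yes PSO:yes

outcome vector order: (thr0.R0,thr2.R0,thr3.R0)
[SC] allowed = {<0 0 0> <0 0 2> <0 2 0> <0 2 2> <2 0 0> <2 0 2> <2 2 0> <2 2 2>}
[TSO] allowed = {<0 0 0> <0 0 2> <0 2 0> <0 2 2> <2 0 0> <2 0 2> <2 2 0> <2 2 2>}
[PSO] allowed = {<0 0 0> <0 0 2> <0 2 0> <0 2 2> <2 0 0> <2 0 2> <2 2 0> <2 2 2>}
target <0 0 2> ∈ {SC,TSO,PSO}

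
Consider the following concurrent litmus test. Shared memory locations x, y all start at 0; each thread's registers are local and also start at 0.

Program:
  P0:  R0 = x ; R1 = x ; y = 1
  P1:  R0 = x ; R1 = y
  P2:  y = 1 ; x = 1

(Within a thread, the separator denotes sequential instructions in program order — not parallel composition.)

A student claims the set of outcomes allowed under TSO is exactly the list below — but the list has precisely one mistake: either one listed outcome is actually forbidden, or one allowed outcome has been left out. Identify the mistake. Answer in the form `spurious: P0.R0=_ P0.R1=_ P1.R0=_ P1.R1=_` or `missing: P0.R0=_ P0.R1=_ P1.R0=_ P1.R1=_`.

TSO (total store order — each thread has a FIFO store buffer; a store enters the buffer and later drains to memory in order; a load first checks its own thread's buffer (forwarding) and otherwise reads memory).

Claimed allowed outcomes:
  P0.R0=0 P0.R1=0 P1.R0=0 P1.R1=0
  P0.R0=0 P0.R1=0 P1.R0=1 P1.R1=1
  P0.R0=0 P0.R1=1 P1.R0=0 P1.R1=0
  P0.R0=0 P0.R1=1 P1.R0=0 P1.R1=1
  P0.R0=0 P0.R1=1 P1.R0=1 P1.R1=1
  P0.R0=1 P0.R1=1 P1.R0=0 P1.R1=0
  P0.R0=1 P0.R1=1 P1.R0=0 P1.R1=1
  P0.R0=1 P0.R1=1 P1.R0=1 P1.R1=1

outcome vector order: (P0.R0,P0.R1,P1.R0,P1.R1)
TSO (9): 0000, 0001, 0011, 0100, 0101, 0111, 1100, 1101, 1111
TSO∖claimed = {0001}

missing: P0.R0=0 P0.R1=0 P1.R0=0 P1.R1=1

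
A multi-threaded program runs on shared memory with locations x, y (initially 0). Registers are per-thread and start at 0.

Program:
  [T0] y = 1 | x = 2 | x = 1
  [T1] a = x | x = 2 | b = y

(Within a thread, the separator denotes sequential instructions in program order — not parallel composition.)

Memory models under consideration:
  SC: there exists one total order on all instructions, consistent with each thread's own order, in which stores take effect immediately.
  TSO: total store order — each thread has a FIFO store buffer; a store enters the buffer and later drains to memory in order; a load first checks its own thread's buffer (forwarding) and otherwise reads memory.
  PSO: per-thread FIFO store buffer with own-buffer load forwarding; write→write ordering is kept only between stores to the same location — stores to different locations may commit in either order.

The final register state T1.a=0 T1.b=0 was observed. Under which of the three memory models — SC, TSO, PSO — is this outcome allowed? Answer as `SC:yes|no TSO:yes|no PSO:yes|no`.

outcome vector order: (T1.a,T1.b)
[SC] allowed = {<0 0>; <0 1>; <1 1>; <2 1>}
[TSO] allowed = {<0 0>; <0 1>; <1 1>; <2 1>}
[PSO] allowed = {<0 0>; <0 1>; <1 0>; <1 1>; <2 0>; <2 1>}
target <0 0> ∈ {SC,TSO,PSO}

SC:yes TSO:yes PSO:yes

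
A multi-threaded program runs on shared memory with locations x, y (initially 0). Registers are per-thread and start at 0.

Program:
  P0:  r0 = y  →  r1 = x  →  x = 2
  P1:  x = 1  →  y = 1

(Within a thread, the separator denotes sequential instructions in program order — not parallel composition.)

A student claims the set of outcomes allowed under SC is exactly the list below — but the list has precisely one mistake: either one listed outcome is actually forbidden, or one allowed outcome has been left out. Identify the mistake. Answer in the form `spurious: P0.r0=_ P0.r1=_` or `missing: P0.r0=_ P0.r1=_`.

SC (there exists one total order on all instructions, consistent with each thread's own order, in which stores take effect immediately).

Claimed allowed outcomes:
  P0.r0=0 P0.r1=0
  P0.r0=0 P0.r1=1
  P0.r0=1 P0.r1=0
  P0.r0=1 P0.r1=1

spurious: P0.r0=1 P0.r1=0

outcome vector order: (P0.r0,P0.r1)
under SC → (0,0); (0,1); (1,1)
claimed∖SC = {(1,0)}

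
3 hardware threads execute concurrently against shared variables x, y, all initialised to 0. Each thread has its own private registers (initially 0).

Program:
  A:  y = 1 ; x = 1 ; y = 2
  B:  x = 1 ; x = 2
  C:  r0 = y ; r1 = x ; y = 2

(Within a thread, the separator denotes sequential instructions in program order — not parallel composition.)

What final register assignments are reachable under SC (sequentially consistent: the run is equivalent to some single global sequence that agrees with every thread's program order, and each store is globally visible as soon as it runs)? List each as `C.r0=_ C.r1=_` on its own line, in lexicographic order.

C.r0=0 C.r1=0
C.r0=0 C.r1=1
C.r0=0 C.r1=2
C.r0=1 C.r1=0
C.r0=1 C.r1=1
C.r0=1 C.r1=2
C.r0=2 C.r1=1
C.r0=2 C.r1=2

outcome vector order: (C.r0,C.r1)
|SC outcomes| = 8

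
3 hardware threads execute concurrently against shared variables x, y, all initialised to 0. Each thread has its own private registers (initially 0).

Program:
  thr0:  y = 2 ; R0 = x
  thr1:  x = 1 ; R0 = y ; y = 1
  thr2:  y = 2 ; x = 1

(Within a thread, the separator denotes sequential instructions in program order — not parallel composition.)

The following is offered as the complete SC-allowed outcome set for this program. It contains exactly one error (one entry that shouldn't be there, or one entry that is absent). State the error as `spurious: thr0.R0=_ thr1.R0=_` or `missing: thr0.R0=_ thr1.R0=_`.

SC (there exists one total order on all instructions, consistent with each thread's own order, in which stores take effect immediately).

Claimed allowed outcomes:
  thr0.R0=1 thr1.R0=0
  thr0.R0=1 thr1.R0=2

missing: thr0.R0=0 thr1.R0=2

outcome vector order: (thr0.R0,thr1.R0)
under SC → (0,2), (1,0), (1,2)
SC∖claimed = {(0,2)}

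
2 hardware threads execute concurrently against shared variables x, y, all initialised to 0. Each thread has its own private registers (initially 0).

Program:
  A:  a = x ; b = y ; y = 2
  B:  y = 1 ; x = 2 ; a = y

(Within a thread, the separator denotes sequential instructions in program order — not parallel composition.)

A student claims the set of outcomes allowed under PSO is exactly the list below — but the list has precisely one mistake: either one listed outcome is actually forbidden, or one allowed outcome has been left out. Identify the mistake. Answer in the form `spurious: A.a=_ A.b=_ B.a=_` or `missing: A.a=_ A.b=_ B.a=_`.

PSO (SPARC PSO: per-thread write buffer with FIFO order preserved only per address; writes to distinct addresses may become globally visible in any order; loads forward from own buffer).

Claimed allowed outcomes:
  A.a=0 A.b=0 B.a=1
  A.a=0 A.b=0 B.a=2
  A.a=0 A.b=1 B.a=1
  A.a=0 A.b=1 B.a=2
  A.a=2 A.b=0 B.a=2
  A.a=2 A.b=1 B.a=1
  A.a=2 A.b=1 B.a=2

missing: A.a=2 A.b=0 B.a=1

outcome vector order: (A.a,A.b,B.a)
PSO: 8 outcomes — {(0,0,1) (0,0,2) (0,1,1) (0,1,2) (2,0,1) (2,0,2) (2,1,1) (2,1,2)}
PSO∖claimed = {(2,0,1)}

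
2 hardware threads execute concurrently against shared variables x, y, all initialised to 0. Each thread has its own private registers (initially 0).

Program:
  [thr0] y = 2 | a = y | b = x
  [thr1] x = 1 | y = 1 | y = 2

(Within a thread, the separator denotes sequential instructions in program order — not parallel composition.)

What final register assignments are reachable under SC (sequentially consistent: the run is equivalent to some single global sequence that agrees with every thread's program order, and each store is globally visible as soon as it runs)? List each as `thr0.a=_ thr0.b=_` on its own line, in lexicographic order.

outcome vector order: (thr0.a,thr0.b)
|SC outcomes| = 3

thr0.a=1 thr0.b=1
thr0.a=2 thr0.b=0
thr0.a=2 thr0.b=1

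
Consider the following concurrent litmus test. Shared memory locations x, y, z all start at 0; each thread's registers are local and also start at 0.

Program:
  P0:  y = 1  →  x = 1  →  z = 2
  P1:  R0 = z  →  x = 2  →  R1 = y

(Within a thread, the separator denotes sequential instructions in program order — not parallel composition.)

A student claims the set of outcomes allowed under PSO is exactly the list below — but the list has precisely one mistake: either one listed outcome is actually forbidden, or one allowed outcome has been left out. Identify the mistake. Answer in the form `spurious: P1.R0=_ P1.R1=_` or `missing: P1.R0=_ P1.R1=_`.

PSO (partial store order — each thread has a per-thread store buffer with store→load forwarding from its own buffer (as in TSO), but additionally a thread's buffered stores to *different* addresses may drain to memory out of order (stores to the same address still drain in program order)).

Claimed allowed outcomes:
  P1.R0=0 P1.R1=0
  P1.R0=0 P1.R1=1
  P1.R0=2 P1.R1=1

missing: P1.R0=2 P1.R1=0

outcome vector order: (P1.R0,P1.R1)
PSO: 4 outcomes — {00; 01; 20; 21}
PSO∖claimed = {20}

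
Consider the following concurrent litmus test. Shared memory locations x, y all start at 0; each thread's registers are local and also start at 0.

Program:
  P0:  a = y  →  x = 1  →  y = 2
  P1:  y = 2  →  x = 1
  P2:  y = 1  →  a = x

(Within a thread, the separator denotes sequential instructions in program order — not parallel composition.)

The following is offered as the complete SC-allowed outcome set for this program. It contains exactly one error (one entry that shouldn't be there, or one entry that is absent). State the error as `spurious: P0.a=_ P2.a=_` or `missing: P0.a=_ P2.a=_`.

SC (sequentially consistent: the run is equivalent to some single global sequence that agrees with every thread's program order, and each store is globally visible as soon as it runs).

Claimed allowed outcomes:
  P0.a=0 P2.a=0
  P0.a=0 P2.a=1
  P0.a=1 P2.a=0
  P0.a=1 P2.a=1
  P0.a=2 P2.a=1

outcome vector order: (P0.a,P2.a)
[SC] allowed = {00; 01; 10; 11; 20; 21}
SC∖claimed = {20}

missing: P0.a=2 P2.a=0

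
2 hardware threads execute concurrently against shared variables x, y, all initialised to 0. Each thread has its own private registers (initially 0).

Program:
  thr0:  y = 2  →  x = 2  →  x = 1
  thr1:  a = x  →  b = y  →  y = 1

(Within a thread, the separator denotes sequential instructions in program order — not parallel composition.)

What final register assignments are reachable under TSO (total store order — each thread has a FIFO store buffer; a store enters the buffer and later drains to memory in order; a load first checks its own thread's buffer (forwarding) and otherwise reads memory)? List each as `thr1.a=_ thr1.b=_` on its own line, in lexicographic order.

thr1.a=0 thr1.b=0
thr1.a=0 thr1.b=2
thr1.a=1 thr1.b=2
thr1.a=2 thr1.b=2

outcome vector order: (thr1.a,thr1.b)
|TSO outcomes| = 4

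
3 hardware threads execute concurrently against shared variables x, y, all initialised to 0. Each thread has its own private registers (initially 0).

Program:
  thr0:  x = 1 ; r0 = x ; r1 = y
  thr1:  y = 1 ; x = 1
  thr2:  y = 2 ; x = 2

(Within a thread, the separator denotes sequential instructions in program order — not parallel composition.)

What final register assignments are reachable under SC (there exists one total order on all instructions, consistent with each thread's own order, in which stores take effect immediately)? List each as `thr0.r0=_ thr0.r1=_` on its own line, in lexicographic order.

thr0.r0=1 thr0.r1=0
thr0.r0=1 thr0.r1=1
thr0.r0=1 thr0.r1=2
thr0.r0=2 thr0.r1=1
thr0.r0=2 thr0.r1=2

outcome vector order: (thr0.r0,thr0.r1)
|SC outcomes| = 5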